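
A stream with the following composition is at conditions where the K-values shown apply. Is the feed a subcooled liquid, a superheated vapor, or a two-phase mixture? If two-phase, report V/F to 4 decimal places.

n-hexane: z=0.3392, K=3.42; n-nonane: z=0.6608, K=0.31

ΣzᵢKᵢ = 1.3649; Σzᵢ/Kᵢ = 2.2308.
Both exceed 1, so a two-phase solution exists.
Material balance + equilibrium reduce to Σ zᵢ(Kᵢ−1)/(1+ψ(Kᵢ−1)) = 0.
Binary case is linear: z₁(K₁−1)(1+ψ(K₂−1)) + z₂(K₂−1)(1+ψ(K₁−1)) = 0
⇒ ψ = [z₁(K₁−1)+z₂(K₂−1)] / [−(K₁−1)(K₂−1)] = 0.36491/1.66980 = 0.2185

two-phase, V/F = 0.2185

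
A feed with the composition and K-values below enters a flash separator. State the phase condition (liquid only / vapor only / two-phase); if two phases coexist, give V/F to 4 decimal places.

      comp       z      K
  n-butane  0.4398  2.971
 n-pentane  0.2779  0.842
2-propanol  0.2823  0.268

two-phase, V/F = 0.5764

ΣzᵢKᵢ = 1.6163; Σzᵢ/Kᵢ = 1.5314.
Both exceed 1, so a two-phase solution exists.
Let ψ = V/F and solve Σ zᵢ(Kᵢ−1)/(1+ψ(Kᵢ−1)) = 0.
Newton–Raphson from ψ = 0.5:
  ψ = 0.5000: g = 0.06298, g' = -0.8179 → ψ = 0.5770
  ψ = 0.5770: g = -0.00047, g' = -0.8358 → ψ = 0.5764
Converged at ψ = 0.5764.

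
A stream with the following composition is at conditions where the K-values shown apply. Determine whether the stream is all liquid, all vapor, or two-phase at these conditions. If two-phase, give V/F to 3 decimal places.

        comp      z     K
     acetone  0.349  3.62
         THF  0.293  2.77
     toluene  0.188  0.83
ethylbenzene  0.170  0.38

all vapor

ΣzᵢKᵢ = 2.296; Σzᵢ/Kᵢ = 0.876.
Since Σzᵢ/Kᵢ < 1 the mixture is above its dew point — single vapor phase.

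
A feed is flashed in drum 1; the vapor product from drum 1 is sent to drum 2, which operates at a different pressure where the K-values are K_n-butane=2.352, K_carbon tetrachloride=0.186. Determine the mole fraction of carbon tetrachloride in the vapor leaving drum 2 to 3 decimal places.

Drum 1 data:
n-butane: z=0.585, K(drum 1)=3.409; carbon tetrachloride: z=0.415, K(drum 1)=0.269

Drum 1:
Iterate (Newton) starting at ψ₁ = 0.4:
  ψ₁ = 0.400: g = 0.2890, g' = -1.323 → ψ₁ = 0.618
  ψ₁ = 0.618: g = 0.0125, g' = -1.286 → ψ₁ = 0.628
Converged at ψ₁ = 0.628.
Drum-1 compositions:
  n-butane: x = 0.233, y = 0.794
  carbon tetrachloride: x = 0.767, y = 0.206
Drum-2 feed = drum-1 vapor: z₂ = (0.7936, 0.2064).
Drum 2:
Material balance + equilibrium reduce to Σ zᵢ(Kᵢ−1)/(1+ψ₂(Kᵢ−1)) = 0.
Check two-phase: ΣzᵢKᵢ = 1.905 > 1 and Σzᵢ/Kᵢ = 1.447 > 1, so g(0) = 0.905 > 0 and g(1) = -0.447 < 0.
Iterate (Newton) starting at ψ₂ = 0.5:
  ψ₂ = 0.500: g = 0.3569, g' = -0.905 → ψ₂ = 0.894
  ψ₂ = 0.894: g = -0.1317, g' = -2.144 → ψ₂ = 0.833
  ψ₂ = 0.833: g = -0.0169, g' = -1.639 → ψ₂ = 0.823
  ψ₂ = 0.823: g = -0.0003, g' = -1.577 → ψ₂ = 0.822
Converged at ψ₂ = 0.822.
  n-butane: x = 0.376, y = 0.884
  carbon tetrachloride: x = 0.624, y = 0.116

y_carbon tetrachloride (drum 2) = 0.116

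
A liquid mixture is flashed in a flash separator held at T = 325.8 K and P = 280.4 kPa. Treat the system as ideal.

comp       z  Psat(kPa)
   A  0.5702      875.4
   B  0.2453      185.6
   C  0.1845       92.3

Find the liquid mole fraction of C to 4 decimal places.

Raoult's law: Kᵢ = Pᵢˢᵃᵗ/P = Pᵢˢᵃᵗ/280.4.
  K_A = 875.4/280.4 = 3.121969, K_B = 185.6/280.4 = 0.661912, K_C = 92.3/280.4 = 0.329173
Material balance + equilibrium reduce to Σ zᵢ(Kᵢ−1)/(1+ψ(Kᵢ−1)) = 0.
g(0) = ΣzᵢKᵢ − 1 = 1.0032 and g(1) = 1 − Σzᵢ/Kᵢ = -0.1137, so a root lies in (0, 1).
Newton–Raphson from ψ = 0.57:
  ψ = 0.5700: g = 0.24448, g' = -0.7866 → ψ = 0.8808
  ψ = 0.8808: g = 0.00110, g' = -0.8648 → ψ = 0.8821
Converged at ψ = 0.8821.
Compositions from xᵢ = zᵢ/(1+ψ(Kᵢ−1)), yᵢ = Kᵢxᵢ:
  A: x = 0.1986, y = 0.6199
  B: x = 0.3495, y = 0.2314
  C: x = 0.4519, y = 0.1488

x_C = 0.4519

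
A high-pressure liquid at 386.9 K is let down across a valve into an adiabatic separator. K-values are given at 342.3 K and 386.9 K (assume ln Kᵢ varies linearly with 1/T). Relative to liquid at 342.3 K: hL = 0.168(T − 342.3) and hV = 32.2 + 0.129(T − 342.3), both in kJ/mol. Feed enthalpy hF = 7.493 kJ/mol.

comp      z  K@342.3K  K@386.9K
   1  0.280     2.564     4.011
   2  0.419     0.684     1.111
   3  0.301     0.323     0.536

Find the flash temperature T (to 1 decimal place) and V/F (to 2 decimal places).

Adiabatic flash: solve Rachford–Rice at each trial T, then check hF = ψ·hV(T) + (1−ψ)·hL(T).
  T = 342.3 K: K = (2.564, 0.684, 0.323), RR gives ψ = 0.134, H_out = 4.300 kJ/mol
  T = 386.9 K: K = (4.011, 1.111, 0.536), RR gives ψ = 0.978, H_out = 37.282 kJ/mol
  T = 364.6 K: K = (3.251, 0.885, 0.423), RR gives ψ = 0.502, H_out = 19.469 kJ/mol
  T = 353.5 K: K = (2.900, 0.782, 0.371), RR gives ψ = 0.312, H_out = 11.807 kJ/mol
  T = 347.9 K: K = (2.729, 0.732, 0.347), RR gives ψ = 0.223, H_out = 8.063 kJ/mol
  T = 345.1 K: K = (2.646, 0.708, 0.335), RR gives ψ = 0.178, H_out = 6.189 kJ/mol
  T = 346.5 K: K = (2.688, 0.720, 0.341), RR gives ψ = 0.200, H_out = 7.127 kJ/mol
Linear interpolation between T = 346.5 (H_out = 7.127) and T = 347.9 (H_out = 8.063) on hF = 7.493 gives T ≈ 347.0 K, at which ψ = 0.21.

T = 347.0 K, V/F = 0.21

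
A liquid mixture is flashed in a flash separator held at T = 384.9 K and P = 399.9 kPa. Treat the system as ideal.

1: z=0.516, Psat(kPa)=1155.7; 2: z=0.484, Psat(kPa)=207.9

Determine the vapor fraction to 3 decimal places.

Raoult's law: Kᵢ = Pᵢˢᵃᵗ/P = Pᵢˢᵃᵗ/399.9.
  K_1 = 1155.7/399.9 = 2.88997, K_2 = 207.9/399.9 = 0.51988
Rachford–Rice: g(ψ) = Σ zᵢ(Kᵢ−1)/(1+ψ(Kᵢ−1)) = 0.
g(0) = ΣzᵢKᵢ − 1 = 0.743 and g(1) = 1 − Σzᵢ/Kᵢ = -0.110, so a root lies in (0, 1).
Binary case is linear: z₁(K₁−1)(1+ψ(K₂−1)) + z₂(K₂−1)(1+ψ(K₁−1)) = 0
⇒ ψ = [z₁(K₁−1)+z₂(K₂−1)] / [−(K₁−1)(K₂−1)] = 0.7428/0.9074 = 0.819

ψ = 0.819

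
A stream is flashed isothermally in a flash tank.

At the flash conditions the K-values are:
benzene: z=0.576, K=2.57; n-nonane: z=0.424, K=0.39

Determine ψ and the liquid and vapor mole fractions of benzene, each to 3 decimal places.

ψ = 0.674, x_benzene = 0.280, y_benzene = 0.719

Let ψ = V/F and solve Σ zᵢ(Kᵢ−1)/(1+ψ(Kᵢ−1)) = 0.
Feasibility: ΣzᵢKᵢ = 1.646, Σzᵢ/Kᵢ = 1.311 — both > 1, two phases present.
Newton iteration, ψ⁰ = 0.54:
  ψ = 0.540: g = 0.1037, g' = -0.767 → ψ = 0.675
  ψ = 0.675: g = -0.0009, g' = -0.791 → ψ = 0.674
Converged at ψ = 0.674.
Compositions from xᵢ = zᵢ/(1+ψ(Kᵢ−1)), yᵢ = Kᵢxᵢ:
  benzene: x = 0.280, y = 0.719
  n-nonane: x = 0.720, y = 0.281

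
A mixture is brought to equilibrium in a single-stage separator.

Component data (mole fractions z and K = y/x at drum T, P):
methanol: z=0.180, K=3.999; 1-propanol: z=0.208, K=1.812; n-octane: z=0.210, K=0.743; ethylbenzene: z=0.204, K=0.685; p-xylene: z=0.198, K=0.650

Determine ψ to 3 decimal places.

Rachford–Rice: g(ψ) = Σ zᵢ(Kᵢ−1)/(1+ψ(Kᵢ−1)) = 0.
g(0) = ΣzᵢKᵢ − 1 = 0.521 and g(1) = 1 − Σzᵢ/Kᵢ = -0.045, so a root lies in (0, 1).
Newton iteration, ψ⁰ = 0.64:
  ψ = 0.640: g = 0.0617, g' = -0.341 → ψ = 0.821
  ψ = 0.821: g = 0.0050, g' = -0.291 → ψ = 0.838
Converged at ψ = 0.838.

ψ = 0.838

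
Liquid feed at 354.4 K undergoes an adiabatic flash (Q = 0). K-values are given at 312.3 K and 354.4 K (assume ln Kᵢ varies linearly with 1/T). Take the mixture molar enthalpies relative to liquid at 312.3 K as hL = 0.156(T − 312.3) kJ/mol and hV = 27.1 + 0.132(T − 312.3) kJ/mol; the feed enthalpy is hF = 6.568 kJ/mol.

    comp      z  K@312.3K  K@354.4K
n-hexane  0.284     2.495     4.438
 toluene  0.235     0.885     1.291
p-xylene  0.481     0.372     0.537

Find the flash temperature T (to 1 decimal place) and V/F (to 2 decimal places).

Adiabatic flash: solve Rachford–Rice at each trial T, then check hF = ψ·hV(T) + (1−ψ)·hL(T).
  T = 312.3 K: K = (2.495, 0.885, 0.372), RR gives ψ = 0.129, H_out = 3.488 kJ/mol
  T = 354.4 K: K = (4.438, 1.291, 0.537), RR gives ψ = 0.727, H_out = 25.523 kJ/mol
  T = 333.4 K: K = (3.391, 1.082, 0.452), RR gives ψ = 0.444, H_out = 15.098 kJ/mol
  T = 322.9 K: K = (2.925, 0.982, 0.412), RR gives ψ = 0.298, H_out = 9.660 kJ/mol
  T = 317.6 K: K = (2.705, 0.933, 0.392), RR gives ψ = 0.218, H_out = 6.698 kJ/mol
  T = 315.0 K: K = (2.601, 0.909, 0.382), RR gives ψ = 0.175, H_out = 5.161 kJ/mol
  T = 316.3 K: K = (2.653, 0.921, 0.387), RR gives ψ = 0.197, H_out = 5.938 kJ/mol
Linear interpolation between T = 316.3 (H_out = 5.938) and T = 317.6 (H_out = 6.698) on hF = 6.568 gives T ≈ 317.4 K, at which ψ = 0.21.

T = 317.4 K, V/F = 0.21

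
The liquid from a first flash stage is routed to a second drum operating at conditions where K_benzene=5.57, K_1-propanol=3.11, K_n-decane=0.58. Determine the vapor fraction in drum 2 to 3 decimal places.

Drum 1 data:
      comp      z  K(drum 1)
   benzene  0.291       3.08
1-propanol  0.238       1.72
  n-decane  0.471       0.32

V/F (drum 2) = 0.575

Drum 1:
Iterate (Newton) starting at ψ₁ = 0.5:
  ψ₁ = 0.500: g = -0.0626, g' = -0.869 → ψ₁ = 0.428
  ψ₁ = 0.428: g = -0.0006, g' = -0.858 → ψ₁ = 0.427
Converged at ψ₁ = 0.427.
Drum-1 compositions:
  benzene: x = 0.154, y = 0.474
  1-propanol: x = 0.182, y = 0.313
  n-decane: x = 0.664, y = 0.212
Drum-2 feed = drum-1 liquid: z₂ = (0.1541, 0.1820, 0.6639).
Drum 2:
Material balance + equilibrium reduce to Σ zᵢ(Kᵢ−1)/(1+ψ₂(Kᵢ−1)) = 0.
g(0) = ΣzᵢKᵢ − 1 = 0.809 and g(1) = 1 − Σzᵢ/Kᵢ = -0.231, so a root lies in (0, 1).
Iterate (Newton) starting at ψ₂ = 0.5:
  ψ₂ = 0.500: g = 0.0482, g' = -0.678 → ψ₂ = 0.571
  ψ₂ = 0.571: g = 0.0023, g' = -0.616 → ψ₂ = 0.575
Converged at ψ₂ = 0.575.
  benzene: x = 0.042, y = 0.237
  1-propanol: x = 0.082, y = 0.256
  n-decane: x = 0.875, y = 0.508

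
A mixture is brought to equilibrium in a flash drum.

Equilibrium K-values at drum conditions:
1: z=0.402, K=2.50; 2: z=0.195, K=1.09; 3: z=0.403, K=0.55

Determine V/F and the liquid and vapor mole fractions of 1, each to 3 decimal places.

Material balance + equilibrium reduce to Σ zᵢ(Kᵢ−1)/(1+V/F(Kᵢ−1)) = 0.
g(0) = ΣzᵢKᵢ − 1 = 0.439 and g(1) = 1 − Σzᵢ/Kᵢ = -0.072, so a root lies in (0, 1).
Newton–Raphson from V/F = 0.5:
  V/F = 0.500: g = 0.1274, g' = -0.433 → V/F = 0.794
  V/F = 0.794: g = 0.0093, g' = -0.387 → V/F = 0.818
Converged at V/F = 0.818.
Compositions from xᵢ = zᵢ/(1+V/F(Kᵢ−1)), yᵢ = Kᵢxᵢ:
  1: x = 0.180, y = 0.451
  2: x = 0.182, y = 0.198
  3: x = 0.638, y = 0.351

V/F = 0.818, x_1 = 0.180, y_1 = 0.451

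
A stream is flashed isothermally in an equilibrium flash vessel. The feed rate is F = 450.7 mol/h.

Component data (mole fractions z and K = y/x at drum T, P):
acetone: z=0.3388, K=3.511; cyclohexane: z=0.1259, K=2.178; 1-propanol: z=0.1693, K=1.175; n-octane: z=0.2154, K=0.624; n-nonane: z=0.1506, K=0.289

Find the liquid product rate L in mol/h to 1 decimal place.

Material balance + equilibrium reduce to Σ zᵢ(Kᵢ−1)/(1+V/F(Kᵢ−1)) = 0.
g(0) = ΣzᵢKᵢ − 1 = 0.8406 and g(1) = 1 − Σzᵢ/Kᵢ = -0.1647, so a root lies in (0, 1).
Iterate (Newton) starting at V/F = 0.58:
  V/F = 0.5800: g = 0.17554, g' = -0.6903 → V/F = 0.8343
  V/F = 0.8343: g = -0.00570, g' = -0.7961 → V/F = 0.8272
  V/F = 0.8272: g = -0.00003, g' = -0.7873 → V/F = 0.8271
Converged at V/F = 0.8271.
Then V = V/F·F = 0.8271·450.7 = 372.8 mol/h and L = F − V = 77.9 mol/h.

L = 77.9 mol/h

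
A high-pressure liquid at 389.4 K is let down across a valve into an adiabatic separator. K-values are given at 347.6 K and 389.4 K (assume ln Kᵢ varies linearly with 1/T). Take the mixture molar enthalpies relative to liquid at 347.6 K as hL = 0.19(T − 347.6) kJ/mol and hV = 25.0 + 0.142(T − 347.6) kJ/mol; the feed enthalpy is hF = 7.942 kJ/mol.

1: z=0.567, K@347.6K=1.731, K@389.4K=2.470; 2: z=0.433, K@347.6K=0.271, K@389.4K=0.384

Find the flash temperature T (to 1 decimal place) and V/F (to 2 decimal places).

T = 353.7 K, V/F = 0.27

Adiabatic flash: solve Rachford–Rice at each trial T, then check hF = ψ·hV(T) + (1−ψ)·hL(T).
  T = 347.6 K: K = (1.731, 0.271), RR gives ψ = 0.185, H_out = 4.636 kJ/mol
  T = 389.4 K: K = (2.470, 0.384), RR gives ψ = 0.626, H_out = 22.334 kJ/mol
  T = 368.5 K: K = (2.089, 0.326), RR gives ψ = 0.443, H_out = 14.608 kJ/mol
  T = 358.1 K: K = (1.908, 0.298), RR gives ψ = 0.331, H_out = 10.095 kJ/mol
  T = 352.9 K: K = (1.819, 0.285), RR gives ψ = 0.264, H_out = 7.539 kJ/mol
  T = 355.5 K: K = (1.863, 0.291), RR gives ψ = 0.298, H_out = 8.848 kJ/mol
  T = 354.2 K: K = (1.841, 0.288), RR gives ψ = 0.281, H_out = 8.202 kJ/mol
Linear interpolation between T = 352.9 (H_out = 7.539) and T = 354.2 (H_out = 8.202) on hF = 7.942 gives T ≈ 353.7 K, at which ψ = 0.27.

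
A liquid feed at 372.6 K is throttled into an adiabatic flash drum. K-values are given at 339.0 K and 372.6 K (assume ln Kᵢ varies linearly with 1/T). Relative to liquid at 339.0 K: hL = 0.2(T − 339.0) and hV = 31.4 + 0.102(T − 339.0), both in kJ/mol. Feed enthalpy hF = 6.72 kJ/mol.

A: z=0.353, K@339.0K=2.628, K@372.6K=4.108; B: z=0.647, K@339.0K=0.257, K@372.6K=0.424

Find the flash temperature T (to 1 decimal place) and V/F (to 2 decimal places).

T = 347.1 K, V/F = 0.17

Adiabatic flash: solve Rachford–Rice at each trial T, then check hF = ψ·hV(T) + (1−ψ)·hL(T).
  T = 339.0 K: K = (2.628, 0.257), RR gives ψ = 0.078, H_out = 2.439 kJ/mol
  T = 372.6 K: K = (4.108, 0.424), RR gives ψ = 0.405, H_out = 18.094 kJ/mol
  T = 355.8 K: K = (3.321, 0.334), RR gives ψ = 0.251, H_out = 10.835 kJ/mol
  T = 347.4 K: K = (2.962, 0.294), RR gives ψ = 0.170, H_out = 6.886 kJ/mol
  T = 343.2 K: K = (2.792, 0.275), RR gives ψ = 0.126, H_out = 4.743 kJ/mol
  T = 345.3 K: K = (2.877, 0.284), RR gives ψ = 0.149, H_out = 5.832 kJ/mol
Linear interpolation between T = 345.3 (H_out = 5.832) and T = 347.4 (H_out = 6.886) on hF = 6.72 gives T ≈ 347.1 K, at which ψ = 0.17.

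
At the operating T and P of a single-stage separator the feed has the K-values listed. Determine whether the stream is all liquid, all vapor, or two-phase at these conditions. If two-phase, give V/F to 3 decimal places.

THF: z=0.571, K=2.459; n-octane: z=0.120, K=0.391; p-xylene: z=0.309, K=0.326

ΣzᵢKᵢ = 1.552; Σzᵢ/Kᵢ = 1.487.
Both exceed 1, so a two-phase solution exists.
Let ψ = V/F and solve Σ zᵢ(Kᵢ−1)/(1+ψ(Kᵢ−1)) = 0.
Newton–Raphson from ψ = 0.5:
  ψ = 0.500: g = 0.0625, g' = -0.818 → ψ = 0.576
Converged at ψ = 0.576.

two-phase, V/F = 0.576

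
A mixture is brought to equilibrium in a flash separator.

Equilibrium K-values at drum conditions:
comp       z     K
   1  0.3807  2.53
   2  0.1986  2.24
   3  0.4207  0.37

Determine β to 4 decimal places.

β = 0.6241

Let β = V/F and solve Σ zᵢ(Kᵢ−1)/(1+β(Kᵢ−1)) = 0.
g(0) = ΣzᵢKᵢ − 1 = 0.5637 and g(1) = 1 − Σzᵢ/Kᵢ = -0.3762, so a root lies in (0, 1).
Iterate (Newton) starting at β = 0.5:
  β = 0.5000: g = 0.09511, g' = -0.7583 → β = 0.6254
  β = 0.6254: g = -0.00102, g' = -0.7843 → β = 0.6241
Converged at β = 0.6241.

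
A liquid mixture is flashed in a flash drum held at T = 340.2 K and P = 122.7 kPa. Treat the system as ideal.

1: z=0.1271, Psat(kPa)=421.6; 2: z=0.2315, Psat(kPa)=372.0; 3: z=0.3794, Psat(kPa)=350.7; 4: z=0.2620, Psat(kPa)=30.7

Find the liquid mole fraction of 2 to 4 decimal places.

Raoult's law: Kᵢ = Pᵢˢᵃᵗ/P = Pᵢˢᵃᵗ/122.7.
  K_1 = 421.6/122.7 = 3.436023, K_2 = 372.0/122.7 = 3.031785, K_3 = 350.7/122.7 = 2.858191, K_4 = 30.7/122.7 = 0.250204
Material balance + equilibrium reduce to Σ zᵢ(Kᵢ−1)/(1+ψ(Kᵢ−1)) = 0.
g(0) = ΣzᵢKᵢ − 1 = 1.2885 and g(1) = 1 − Σzᵢ/Kᵢ = -0.2932, so a root lies in (0, 1).
Newton–Raphson from ψ = 0.5:
  ψ = 0.5000: g = 0.42411, g' = -1.1175 → ψ = 0.8795
  ψ = 0.8795: g = -0.04197, g' = -1.6584 → ψ = 0.8542
  ψ = 0.8542: g = -0.00151, g' = -1.5425 → ψ = 0.8532
Converged at ψ = 0.8532.
Compositions from xᵢ = zᵢ/(1+ψ(Kᵢ−1)), yᵢ = Kᵢxᵢ:
  1: x = 0.0413, y = 0.1419
  2: x = 0.0847, y = 0.2568
  3: x = 0.1467, y = 0.4194
  4: x = 0.7273, y = 0.1820

x_2 = 0.0847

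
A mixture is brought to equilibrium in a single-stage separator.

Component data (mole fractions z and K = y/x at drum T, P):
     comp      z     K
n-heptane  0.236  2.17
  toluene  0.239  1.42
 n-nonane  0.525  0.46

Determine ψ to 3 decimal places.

Material balance + equilibrium reduce to Σ zᵢ(Kᵢ−1)/(1+ψ(Kᵢ−1)) = 0.
Check two-phase: ΣzᵢKᵢ = 1.093 > 1 and Σzᵢ/Kᵢ = 1.418 > 1, so g(0) = 0.093 > 0 and g(1) = -0.418 < 0.
Newton iteration, ψ⁰ = 0.43:
  ψ = 0.430: g = -0.1005, g' = -0.433 → ψ = 0.198
  ψ = 0.198: g = -0.0005, g' = -0.441 → ψ = 0.197
Converged at ψ = 0.197.

ψ = 0.197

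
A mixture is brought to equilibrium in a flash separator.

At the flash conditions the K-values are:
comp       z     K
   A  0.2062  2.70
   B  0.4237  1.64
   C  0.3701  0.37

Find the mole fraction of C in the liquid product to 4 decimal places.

Material balance + equilibrium reduce to Σ zᵢ(Kᵢ−1)/(1+ψ(Kᵢ−1)) = 0.
g(0) = ΣzᵢKᵢ − 1 = 0.3885 and g(1) = 1 − Σzᵢ/Kᵢ = -0.3350, so a root lies in (0, 1).
Newton–Raphson from ψ = 0.5:
  ψ = 0.5000: g = 0.05453, g' = -0.5868 → ψ = 0.5929
  ψ = 0.5929: g = -0.00105, g' = -0.6133 → ψ = 0.5912
Converged at ψ = 0.5912.
Compositions from xᵢ = zᵢ/(1+ψ(Kᵢ−1)), yᵢ = Kᵢxᵢ:
  A: x = 0.1028, y = 0.2777
  B: x = 0.3074, y = 0.5041
  C: x = 0.5898, y = 0.2182

x_C = 0.5898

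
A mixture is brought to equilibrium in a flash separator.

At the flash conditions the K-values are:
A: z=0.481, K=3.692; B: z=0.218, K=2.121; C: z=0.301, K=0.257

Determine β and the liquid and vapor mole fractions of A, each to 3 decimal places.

β = 0.792, x_A = 0.154, y_A = 0.567

Material balance + equilibrium reduce to Σ zᵢ(Kᵢ−1)/(1+β(Kᵢ−1)) = 0.
g(0) = ΣzᵢKᵢ − 1 = 1.316 and g(1) = 1 − Σzᵢ/Kᵢ = -0.404, so a root lies in (0, 1).
Newton–Raphson from β = 0.56:
  β = 0.560: g = 0.2835, g' = -1.145 → β = 0.808
  β = 0.808: g = -0.0229, g' = -1.460 → β = 0.792
Converged at β = 0.792.
Compositions from xᵢ = zᵢ/(1+β(Kᵢ−1)), yᵢ = Kᵢxᵢ:
  A: x = 0.154, y = 0.567
  B: x = 0.116, y = 0.245
  C: x = 0.731, y = 0.188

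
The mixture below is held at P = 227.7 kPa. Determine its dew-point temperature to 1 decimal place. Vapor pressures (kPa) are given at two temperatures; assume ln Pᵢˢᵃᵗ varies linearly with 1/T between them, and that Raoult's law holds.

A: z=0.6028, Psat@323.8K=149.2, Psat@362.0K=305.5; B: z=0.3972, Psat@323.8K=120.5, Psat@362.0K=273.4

Dew-point temperature: Σzᵢ·P/Pᵢˢᵃᵗ(T) = 1. Interpolate ln Pᵢˢᵃᵗ = aᵢ + bᵢ/T.
  T = 323.8 K: ΣzᵢP/Pᵢˢᵃᵗ = 1.6705
  T = 362.0 K: ΣzᵢP/Pᵢˢᵃᵗ = 0.7801
  T = 342.9 K: ΣzᵢP/Pᵢˢᵃᵗ = 1.1172
  T = 352.4 K: ΣzᵢP/Pᵢˢᵃᵗ = 0.9298
  T = 347.6 K: ΣzᵢP/Pᵢˢᵃᵗ = 1.0189
  T = 350.0 K: ΣzᵢP/Pᵢˢᵃᵗ = 0.9731
Interpolating between 347.6 K and 350.0 K gives T ≈ 348.6 K.

T = 348.6 K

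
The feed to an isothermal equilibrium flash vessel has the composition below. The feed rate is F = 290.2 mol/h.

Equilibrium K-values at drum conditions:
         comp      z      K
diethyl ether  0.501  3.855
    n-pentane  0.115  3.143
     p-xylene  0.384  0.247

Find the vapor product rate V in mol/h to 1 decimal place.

V = 196.2 mol/h

Material balance + equilibrium reduce to Σ zᵢ(Kᵢ−1)/(1+ψ(Kᵢ−1)) = 0.
Feasibility: ΣzᵢKᵢ = 2.388, Σzᵢ/Kᵢ = 1.721 — both > 1, two phases present.
Newton iteration, ψ⁰ = 0.48:
  ψ = 0.480: g = 0.2721, g' = -1.389 → ψ = 0.676
Converged at ψ = 0.676.
Then V = ψ·F = 0.6759·290.2 = 196.2 mol/h and L = F − V = 94.0 mol/h.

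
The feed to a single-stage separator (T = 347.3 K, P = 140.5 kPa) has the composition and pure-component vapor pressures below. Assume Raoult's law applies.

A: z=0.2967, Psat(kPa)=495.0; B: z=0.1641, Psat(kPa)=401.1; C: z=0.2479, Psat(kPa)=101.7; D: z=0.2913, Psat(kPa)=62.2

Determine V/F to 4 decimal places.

V/F = 0.7835

Raoult's law: Kᵢ = Pᵢˢᵃᵗ/P = Pᵢˢᵃᵗ/140.5.
  K_A = 495.0/140.5 = 3.523132, K_B = 401.1/140.5 = 2.854804, K_C = 101.7/140.5 = 0.723843, K_D = 62.2/140.5 = 0.442705
Iterate (Newton) starting at V/F = 0.5:
  V/F = 0.5000: g = 0.18446, g' = -0.7206 → V/F = 0.7560
  V/F = 0.7560: g = 0.01714, g' = -0.6216 → V/F = 0.7836
  V/F = 0.7836: g = -0.00001, g' = -0.6228 → V/F = 0.7835
Converged at V/F = 0.7835.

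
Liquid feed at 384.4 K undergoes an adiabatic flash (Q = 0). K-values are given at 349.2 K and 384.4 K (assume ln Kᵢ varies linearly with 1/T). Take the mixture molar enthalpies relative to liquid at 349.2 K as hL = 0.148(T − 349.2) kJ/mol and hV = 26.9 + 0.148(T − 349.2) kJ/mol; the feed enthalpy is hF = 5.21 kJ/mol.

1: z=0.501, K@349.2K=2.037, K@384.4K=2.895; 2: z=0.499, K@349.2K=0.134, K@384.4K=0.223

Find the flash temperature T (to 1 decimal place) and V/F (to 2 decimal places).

T = 355.1 K, V/F = 0.16

Adiabatic flash: solve Rachford–Rice at each trial T, then check hF = ψ·hV(T) + (1−ψ)·hL(T).
  T = 349.2 K: K = (2.037, 0.134), RR gives ψ = 0.097, H_out = 2.618 kJ/mol
  T = 384.4 K: K = (2.895, 0.223), RR gives ψ = 0.381, H_out = 15.471 kJ/mol
  T = 366.8 K: K = (2.449, 0.175), RR gives ψ = 0.263, H_out = 9.676 kJ/mol
  T = 358.0 K: K = (2.239, 0.154), RR gives ψ = 0.189, H_out = 6.388 kJ/mol
  T = 353.6 K: K = (2.137, 0.144), RR gives ψ = 0.146, H_out = 4.579 kJ/mol
  T = 355.8 K: K = (2.187, 0.149), RR gives ψ = 0.168, H_out = 5.500 kJ/mol
Linear interpolation between T = 353.6 (H_out = 4.579) and T = 355.8 (H_out = 5.500) on hF = 5.21 gives T ≈ 355.1 K, at which ψ = 0.16.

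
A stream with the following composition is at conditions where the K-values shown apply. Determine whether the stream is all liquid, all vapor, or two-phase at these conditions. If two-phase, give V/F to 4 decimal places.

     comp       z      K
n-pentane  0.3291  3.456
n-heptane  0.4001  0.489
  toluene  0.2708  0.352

two-phase, V/F = 0.3062

ΣzᵢKᵢ = 1.4283; Σzᵢ/Kᵢ = 1.6827.
Both exceed 1, so a two-phase solution exists.
Rachford–Rice: g(ψ) = Σ zᵢ(Kᵢ−1)/(1+ψ(Kᵢ−1)) = 0.
Newton iteration, ψ⁰ = 0.32:
  ψ = 0.3200: g = -0.01322, g' = -0.9527 → ψ = 0.3061
  ψ = 0.3061: g = 0.00012, g' = -0.9706 → ψ = 0.3062
Converged at ψ = 0.3062.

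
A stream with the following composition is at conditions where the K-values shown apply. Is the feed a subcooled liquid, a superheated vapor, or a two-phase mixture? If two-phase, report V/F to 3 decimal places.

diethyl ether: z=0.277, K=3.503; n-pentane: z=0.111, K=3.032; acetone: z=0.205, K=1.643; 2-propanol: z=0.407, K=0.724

ΣzᵢKᵢ = 1.938; Σzᵢ/Kᵢ = 0.803.
Since Σzᵢ/Kᵢ < 1 the mixture is above its dew point — single vapor phase.

superheated vapor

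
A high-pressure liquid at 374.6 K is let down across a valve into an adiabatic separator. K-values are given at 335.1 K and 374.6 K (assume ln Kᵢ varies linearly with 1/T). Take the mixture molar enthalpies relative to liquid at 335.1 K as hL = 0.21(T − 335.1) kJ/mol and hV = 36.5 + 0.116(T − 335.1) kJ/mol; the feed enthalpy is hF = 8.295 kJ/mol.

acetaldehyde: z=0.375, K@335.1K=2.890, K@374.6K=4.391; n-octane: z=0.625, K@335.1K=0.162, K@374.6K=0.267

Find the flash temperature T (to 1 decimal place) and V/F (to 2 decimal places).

Adiabatic flash: solve Rachford–Rice at each trial T, then check hF = ψ·hV(T) + (1−ψ)·hL(T).
  T = 335.1 K: K = (2.890, 0.162), RR gives ψ = 0.117, H_out = 4.263 kJ/mol
  T = 374.6 K: K = (4.391, 0.267), RR gives ψ = 0.327, H_out = 19.026 kJ/mol
  T = 354.9 K: K = (3.606, 0.211), RR gives ψ = 0.235, H_out = 12.314 kJ/mol
  T = 345.0 K: K = (3.238, 0.186), RR gives ψ = 0.181, H_out = 8.526 kJ/mol
  T = 340.1 K: K = (3.064, 0.174), RR gives ψ = 0.151, H_out = 6.489 kJ/mol
  T = 342.6 K: K = (3.152, 0.180), RR gives ψ = 0.167, H_out = 7.544 kJ/mol
Linear interpolation between T = 342.6 (H_out = 7.544) and T = 345.0 (H_out = 8.526) on hF = 8.295 gives T ≈ 344.4 K, at which ψ = 0.18.

T = 344.4 K, V/F = 0.18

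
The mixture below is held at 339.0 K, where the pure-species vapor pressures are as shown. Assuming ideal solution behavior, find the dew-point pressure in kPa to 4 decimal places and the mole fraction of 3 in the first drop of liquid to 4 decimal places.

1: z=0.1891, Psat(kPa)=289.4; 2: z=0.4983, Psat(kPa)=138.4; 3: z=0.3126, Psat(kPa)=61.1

At the dew point ψ → 1, so Σzᵢ/Kᵢ = 1 with Kᵢ = Pᵢˢᵃᵗ/P ⇒ 1/P = Σzᵢ/Pᵢˢᵃᵗ.
1/P = 0.1891/289.4 + 0.4983/138.4 + 0.3126/61.1 = 0.0093701 ⇒ P = 106.7229 kPa
xᵢ = zᵢP/Pᵢˢᵃᵗ ⇒ x_3 = 0.3126·106.7229/61.1 = 0.5460

Pdew = 106.7229 kPa, x_3 = 0.5460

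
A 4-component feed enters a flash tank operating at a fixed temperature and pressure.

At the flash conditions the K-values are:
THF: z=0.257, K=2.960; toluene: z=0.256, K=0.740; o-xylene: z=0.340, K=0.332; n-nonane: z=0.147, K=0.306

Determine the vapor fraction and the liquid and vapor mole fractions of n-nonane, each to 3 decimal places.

ψ = 0.100, x_n-nonane = 0.158, y_n-nonane = 0.048

Let ψ = V/F and solve Σ zᵢ(Kᵢ−1)/(1+ψ(Kᵢ−1)) = 0.
g(0) = ΣzᵢKᵢ − 1 = 0.108 and g(1) = 1 − Σzᵢ/Kᵢ = -0.937, so a root lies in (0, 1).
Newton iteration, ψ⁰ = 0.36:
  ψ = 0.360: g = -0.2131, g' = -0.749 → ψ = 0.076
  ψ = 0.076: g = 0.0240, g' = -1.014 → ψ = 0.099
  ψ = 0.099: g = 0.0006, g' = -0.966 → ψ = 0.100
Converged at ψ = 0.100.
Compositions from xᵢ = zᵢ/(1+ψ(Kᵢ−1)), yᵢ = Kᵢxᵢ:
  THF: x = 0.215, y = 0.636
  toluene: x = 0.263, y = 0.194
  o-xylene: x = 0.364, y = 0.121
  n-nonane: x = 0.158, y = 0.048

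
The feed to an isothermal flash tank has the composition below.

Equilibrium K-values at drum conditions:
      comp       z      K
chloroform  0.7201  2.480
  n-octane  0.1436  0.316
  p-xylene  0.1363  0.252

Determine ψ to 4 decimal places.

Rachford–Rice: g(ψ) = Σ zᵢ(Kᵢ−1)/(1+ψ(Kᵢ−1)) = 0.
g(0) = ΣzᵢKᵢ − 1 = 0.8656 and g(1) = 1 − Σzᵢ/Kᵢ = -0.2857, so a root lies in (0, 1).
Iterate (Newton) starting at ψ = 0.5:
  ψ = 0.5000: g = 0.30036, g' = -0.8708 → ψ = 0.8449
  ψ = 0.8449: g = -0.03622, g' = -1.2518 → ψ = 0.8160
  ψ = 0.8160: g = -0.00122, g' = -1.1701 → ψ = 0.8150
Converged at ψ = 0.8150.

ψ = 0.8150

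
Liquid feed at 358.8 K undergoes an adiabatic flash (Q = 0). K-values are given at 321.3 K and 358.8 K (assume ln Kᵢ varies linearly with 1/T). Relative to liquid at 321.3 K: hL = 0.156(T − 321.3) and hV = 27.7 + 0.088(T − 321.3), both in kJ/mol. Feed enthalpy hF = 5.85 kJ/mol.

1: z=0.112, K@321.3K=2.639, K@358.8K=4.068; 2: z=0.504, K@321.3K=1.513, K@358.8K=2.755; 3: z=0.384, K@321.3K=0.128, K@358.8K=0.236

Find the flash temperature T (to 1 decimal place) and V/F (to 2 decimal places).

T = 323.5 K, V/F = 0.20

Adiabatic flash: solve Rachford–Rice at each trial T, then check hF = ψ·hV(T) + (1−ψ)·hL(T).
  T = 321.3 K: K = (2.639, 1.513, 0.128), RR gives ψ = 0.153, H_out = 4.242 kJ/mol
  T = 358.8 K: K = (4.068, 2.755, 0.236), RR gives ψ = 0.608, H_out = 21.141 kJ/mol
  T = 340.1 K: K = (3.318, 2.077, 0.177), RR gives ψ = 0.441, H_out = 14.592 kJ/mol
  T = 330.7 K: K = (2.969, 1.781, 0.151), RR gives ψ = 0.323, H_out = 10.207 kJ/mol
  T = 326.0 K: K = (2.801, 1.643, 0.139), RR gives ψ = 0.247, H_out = 7.485 kJ/mol
  T = 323.6 K: K = (2.718, 1.576, 0.133), RR gives ψ = 0.201, H_out = 5.904 kJ/mol
Linear interpolation between T = 321.3 (H_out = 4.242) and T = 323.6 (H_out = 5.904) on hF = 5.85 gives T ≈ 323.5 K, at which ψ = 0.20.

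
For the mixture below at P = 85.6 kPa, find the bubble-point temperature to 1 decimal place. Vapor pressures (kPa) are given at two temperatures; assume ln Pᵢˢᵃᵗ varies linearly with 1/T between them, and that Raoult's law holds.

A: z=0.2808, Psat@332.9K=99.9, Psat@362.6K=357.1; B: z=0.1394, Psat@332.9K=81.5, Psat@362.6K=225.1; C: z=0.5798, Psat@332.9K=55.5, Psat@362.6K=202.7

Bubble-point temperature: ΣzᵢPᵢˢᵃᵗ(T) = P. Interpolate ln Pᵢˢᵃᵗ = aᵢ + bᵢ/T.
  T = 332.9 K: ΣzᵢPᵢˢᵃᵗ = 71.59 kPa
  T = 362.6 K: ΣzᵢPᵢˢᵃᵗ = 249.18 kPa
  T = 347.8 K: ΣzᵢPᵢˢᵃᵗ = 137.30 kPa
  T = 340.4 K: ΣzᵢPᵢˢᵃᵗ = 100.04 kPa
  T = 336.6 K: ΣzᵢPᵢˢᵃᵗ = 84.59 kPa
  T = 338.5 K: ΣzᵢPᵢˢᵃᵗ = 92.03 kPa
Interpolating between 336.6 K and 338.5 K gives T ≈ 336.9 K.

T = 336.9 K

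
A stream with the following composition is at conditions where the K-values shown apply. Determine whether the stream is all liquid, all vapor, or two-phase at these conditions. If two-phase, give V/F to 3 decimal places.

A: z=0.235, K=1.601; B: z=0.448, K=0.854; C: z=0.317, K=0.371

ΣzᵢKᵢ = 0.876; Σzᵢ/Kᵢ = 1.526.
Since ΣzᵢKᵢ < 1 the mixture is below its bubble point — single liquid phase.

all liquid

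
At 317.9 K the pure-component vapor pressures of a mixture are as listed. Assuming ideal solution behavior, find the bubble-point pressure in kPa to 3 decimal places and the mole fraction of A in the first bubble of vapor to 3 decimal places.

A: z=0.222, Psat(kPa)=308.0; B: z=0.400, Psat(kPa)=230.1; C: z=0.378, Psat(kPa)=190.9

Pbub = 232.576 kPa, y_A = 0.294

At the bubble point ψ → 0, so ΣzᵢKᵢ = 1 with Kᵢ = Pᵢˢᵃᵗ/P ⇒ P = ΣzᵢPᵢˢᵃᵗ.
P = 0.222·308.0 + 0.400·230.1 + 0.378·190.9 = 232.576 kPa
yᵢ = zᵢPᵢˢᵃᵗ/P ⇒ y_A = 0.222·308.0/232.576 = 0.294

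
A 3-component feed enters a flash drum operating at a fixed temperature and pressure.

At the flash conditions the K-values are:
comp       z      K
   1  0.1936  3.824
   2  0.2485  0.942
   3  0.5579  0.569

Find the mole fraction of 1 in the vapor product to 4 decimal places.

y_1 = 0.3955

Material balance + equilibrium reduce to Σ zᵢ(Kᵢ−1)/(1+ψ(Kᵢ−1)) = 0.
Feasibility: ΣzᵢKᵢ = 1.2919, Σzᵢ/Kᵢ = 1.2949 — both > 1, two phases present.
Newton iteration, ψ⁰ = 0.62:
  ψ = 0.6200: g = -0.14435, g' = -0.3979 → ψ = 0.2573
  ψ = 0.2573: g = 0.03159, g' = -0.6499 → ψ = 0.3059
  ψ = 0.3059: g = 0.00170, g' = -0.5828 → ψ = 0.3088
Converged at ψ = 0.3088.
Compositions from xᵢ = zᵢ/(1+ψ(Kᵢ−1)), yᵢ = Kᵢxᵢ:
  1: x = 0.1034, y = 0.3955
  2: x = 0.2530, y = 0.2384
  3: x = 0.6436, y = 0.3662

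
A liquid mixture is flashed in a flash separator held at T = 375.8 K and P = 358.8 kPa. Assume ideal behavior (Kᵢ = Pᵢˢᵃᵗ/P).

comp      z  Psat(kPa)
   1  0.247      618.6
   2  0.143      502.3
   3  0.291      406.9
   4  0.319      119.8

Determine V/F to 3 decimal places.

V/F = 0.206

Raoult's law: Kᵢ = Pᵢˢᵃᵗ/P = Pᵢˢᵃᵗ/358.8.
  K_1 = 618.6/358.8 = 1.72408, K_2 = 502.3/358.8 = 1.39994, K_3 = 406.9/358.8 = 1.13406, K_4 = 119.8/358.8 = 0.33389
Material balance + equilibrium reduce to Σ zᵢ(Kᵢ−1)/(1+V/F(Kᵢ−1)) = 0.
Feasibility: ΣzᵢKᵢ = 1.063, Σzᵢ/Kᵢ = 1.457 — both > 1, two phases present.
Newton–Raphson from V/F = 0.5:
  V/F = 0.500: g = -0.1031, g' = -0.408 → V/F = 0.248
  V/F = 0.248: g = -0.0130, g' = -0.320 → V/F = 0.207
  V/F = 0.207: g = -0.0002, g' = -0.313 → V/F = 0.206
Converged at V/F = 0.206.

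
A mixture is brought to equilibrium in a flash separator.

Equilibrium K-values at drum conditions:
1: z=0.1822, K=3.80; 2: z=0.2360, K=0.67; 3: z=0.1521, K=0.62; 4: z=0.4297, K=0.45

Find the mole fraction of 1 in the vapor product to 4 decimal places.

Rachford–Rice: g(ψ) = Σ zᵢ(Kᵢ−1)/(1+ψ(Kᵢ−1)) = 0.
Check two-phase: ΣzᵢKᵢ = 1.1381 > 1 and Σzᵢ/Kᵢ = 1.6004 > 1, so g(0) = 0.1381 > 0 and g(1) = -0.6004 < 0.
Newton–Raphson from ψ = 0.65:
  ψ = 0.6500: g = -0.36283, g' = -0.5749 → ψ = 0.0189
  ψ = 0.0189: g = 0.10916, g' = -1.4697 → ψ = 0.0931
  ψ = 0.0931: g = 0.01527, g' = -1.0940 → ψ = 0.1071
  ψ = 0.1071: g = 0.00036, g' = -1.0436 → ψ = 0.1074
Converged at ψ = 0.1074.
Compositions from xᵢ = zᵢ/(1+ψ(Kᵢ−1)), yᵢ = Kᵢxᵢ:
  1: x = 0.1401, y = 0.5322
  2: x = 0.2447, y = 0.1639
  3: x = 0.1586, y = 0.0983
  4: x = 0.4567, y = 0.2055

y_1 = 0.5322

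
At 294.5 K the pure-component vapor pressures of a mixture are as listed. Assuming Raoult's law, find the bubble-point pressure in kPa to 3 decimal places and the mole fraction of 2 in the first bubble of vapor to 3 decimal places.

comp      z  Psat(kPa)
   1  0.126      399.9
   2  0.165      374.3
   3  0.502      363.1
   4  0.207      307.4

At the bubble point ψ → 0, so ΣzᵢKᵢ = 1 with Kᵢ = Pᵢˢᵃᵗ/P ⇒ P = ΣzᵢPᵢˢᵃᵗ.
P = 0.126·399.9 + 0.165·374.3 + 0.502·363.1 + 0.207·307.4 = 358.055 kPa
yᵢ = zᵢPᵢˢᵃᵗ/P ⇒ y_2 = 0.165·374.3/358.055 = 0.172

Pbub = 358.055 kPa, y_2 = 0.172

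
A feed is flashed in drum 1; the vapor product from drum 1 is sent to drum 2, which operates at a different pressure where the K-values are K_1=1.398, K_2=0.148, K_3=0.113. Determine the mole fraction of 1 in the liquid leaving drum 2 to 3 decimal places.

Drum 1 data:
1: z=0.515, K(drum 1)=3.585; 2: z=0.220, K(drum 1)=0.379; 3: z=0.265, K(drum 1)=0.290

x_1 (drum 2) = 0.686

Drum 1:
Rachford–Rice: g(ψ₁) = Σ zᵢ(Kᵢ−1)/(1+ψ₁(Kᵢ−1)) = 0.
Check two-phase: ΣzᵢKᵢ = 2.007 > 1 and Σzᵢ/Kᵢ = 1.638 > 1, so g(0) = 1.007 > 0 and g(1) = -0.638 < 0.
Newton iteration, ψ₁⁰ = 0.5:
  ψ₁ = 0.500: g = 0.0909, g' = -1.154 → ψ₁ = 0.579
Converged at ψ₁ = 0.579.
Drum-1 compositions:
  1: x = 0.206, y = 0.739
  2: x = 0.344, y = 0.130
  3: x = 0.450, y = 0.131
Drum-2 feed = drum-1 vapor: z₂ = (0.7392, 0.1302, 0.1306).
Drum 2:
Let ψ₂ = V/F and solve Σ zᵢ(Kᵢ−1)/(1+ψ₂(Kᵢ−1)) = 0.
g(0) = ΣzᵢKᵢ − 1 = 0.067 and g(1) = 1 − Σzᵢ/Kᵢ = -1.564, so a root lies in (0, 1).
Newton–Raphson from ψ₂ = 0.37:
  ψ₂ = 0.370: g = -0.0780, g' = -0.518 → ψ₂ = 0.220
  ψ₂ = 0.220: g = -0.0097, g' = -0.400 → ψ₂ = 0.195
Converged at ψ₂ = 0.195.
  1: x = 0.686, y = 0.959
  2: x = 0.156, y = 0.023
  3: x = 0.158, y = 0.018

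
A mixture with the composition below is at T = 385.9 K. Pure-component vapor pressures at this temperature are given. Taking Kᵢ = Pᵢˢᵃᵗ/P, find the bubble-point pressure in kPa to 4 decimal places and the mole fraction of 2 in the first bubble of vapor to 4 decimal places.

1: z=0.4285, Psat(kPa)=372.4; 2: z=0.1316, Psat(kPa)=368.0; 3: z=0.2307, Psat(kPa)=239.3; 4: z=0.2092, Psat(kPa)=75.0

Pbub = 278.8987 kPa, y_2 = 0.1736

At the bubble point ψ → 0, so ΣzᵢKᵢ = 1 with Kᵢ = Pᵢˢᵃᵗ/P ⇒ P = ΣzᵢPᵢˢᵃᵗ.
P = 0.4285·372.4 + 0.1316·368.0 + 0.2307·239.3 + 0.2092·75.0 = 278.8987 kPa
yᵢ = zᵢPᵢˢᵃᵗ/P ⇒ y_2 = 0.1316·368.0/278.8987 = 0.1736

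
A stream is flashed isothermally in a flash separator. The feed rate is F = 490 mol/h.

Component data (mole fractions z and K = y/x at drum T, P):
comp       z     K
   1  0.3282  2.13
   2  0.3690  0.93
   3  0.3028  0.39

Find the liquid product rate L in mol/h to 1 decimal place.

L = 313.1 mol/h

Rachford–Rice: g(V/F) = Σ zᵢ(Kᵢ−1)/(1+V/F(Kᵢ−1)) = 0.
Feasibility: ΣzᵢKᵢ = 1.1603, Σzᵢ/Kᵢ = 1.3273 — both > 1, two phases present.
Iterate (Newton) starting at V/F = 0.5:
  V/F = 0.5000: g = -0.05556, g' = -0.4063 → V/F = 0.3633
  V/F = 0.3633: g = -0.00086, g' = -0.3985 → V/F = 0.3611
Converged at V/F = 0.3611.
Then V = V/F·F = 0.3611·490 = 176.9 mol/h and L = F − V = 313.1 mol/h.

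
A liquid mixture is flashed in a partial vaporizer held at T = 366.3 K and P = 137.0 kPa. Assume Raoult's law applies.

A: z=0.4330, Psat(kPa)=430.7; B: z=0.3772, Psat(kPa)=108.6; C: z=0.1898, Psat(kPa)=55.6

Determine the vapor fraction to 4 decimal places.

Raoult's law: Kᵢ = Pᵢˢᵃᵗ/P = Pᵢˢᵃᵗ/137.0.
  K_A = 430.7/137.0 = 3.143796, K_B = 108.6/137.0 = 0.792701, K_C = 55.6/137.0 = 0.405839
Newton–Raphson from ψ = 0.51:
  ψ = 0.5100: g = 0.19420, g' = -0.6123 → ψ = 0.8271
  ψ = 0.8271: g = 0.01859, g' = -0.5415 → ψ = 0.8615
  ψ = 0.8615: g = -0.00015, g' = -0.5508 → ψ = 0.8612
Converged at ψ = 0.8612.

ψ = 0.8612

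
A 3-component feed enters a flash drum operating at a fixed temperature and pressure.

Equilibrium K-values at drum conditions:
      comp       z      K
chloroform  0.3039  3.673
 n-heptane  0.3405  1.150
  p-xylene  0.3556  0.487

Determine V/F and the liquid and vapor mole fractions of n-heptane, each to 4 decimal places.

V/F = 0.7900, x_n-heptane = 0.3044, y_n-heptane = 0.3501

Newton iteration, V/F⁰ = 0.3:
  V/F = 0.3000: g = 0.28409, g' = -0.8065 → V/F = 0.6522
  V/F = 0.6522: g = 0.06846, g' = -0.5062 → V/F = 0.7875
  V/F = 0.7875: g = 0.00123, g' = -0.4948 → V/F = 0.7900
Converged at V/F = 0.7900.
Compositions from xᵢ = zᵢ/(1+V/F(Kᵢ−1)), yᵢ = Kᵢxᵢ:
  chloroform: x = 0.0977, y = 0.3587
  n-heptane: x = 0.3044, y = 0.3501
  p-xylene: x = 0.5979, y = 0.2912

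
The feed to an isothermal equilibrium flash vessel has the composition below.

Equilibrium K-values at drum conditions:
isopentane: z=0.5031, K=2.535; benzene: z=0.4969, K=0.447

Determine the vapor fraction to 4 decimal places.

ψ = 0.5861

Rachford–Rice: g(ψ) = Σ zᵢ(Kᵢ−1)/(1+ψ(Kᵢ−1)) = 0.
g(0) = ΣzᵢKᵢ − 1 = 0.4975 and g(1) = 1 − Σzᵢ/Kᵢ = -0.3101, so a root lies in (0, 1).
Newton–Raphson from ψ = 0.5:
  ψ = 0.5000: g = 0.05712, g' = -0.6697 → ψ = 0.5853
  ψ = 0.5853: g = 0.00051, g' = -0.6611 → ψ = 0.5861
Converged at ψ = 0.5861.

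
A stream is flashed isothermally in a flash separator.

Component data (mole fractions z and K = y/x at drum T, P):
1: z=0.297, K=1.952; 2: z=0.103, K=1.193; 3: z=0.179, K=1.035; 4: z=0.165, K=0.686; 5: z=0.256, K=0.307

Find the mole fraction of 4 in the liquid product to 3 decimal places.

x_4 = 0.176

Material balance + equilibrium reduce to Σ zᵢ(Kᵢ−1)/(1+V/F(Kᵢ−1)) = 0.
Feasibility: ΣzᵢKᵢ = 1.080, Σzᵢ/Kᵢ = 1.486 — both > 1, two phases present.
Newton iteration, V/F⁰ = 0.5:
  V/F = 0.500: g = -0.1171, g' = -0.438 → V/F = 0.233
  V/F = 0.233: g = -0.0106, g' = -0.378 → V/F = 0.204
Converged at V/F = 0.204.
Compositions from xᵢ = zᵢ/(1+V/F(Kᵢ−1)), yᵢ = Kᵢxᵢ:
  1: x = 0.249, y = 0.485
  2: x = 0.099, y = 0.118
  3: x = 0.178, y = 0.184
  4: x = 0.176, y = 0.121
  5: x = 0.298, y = 0.092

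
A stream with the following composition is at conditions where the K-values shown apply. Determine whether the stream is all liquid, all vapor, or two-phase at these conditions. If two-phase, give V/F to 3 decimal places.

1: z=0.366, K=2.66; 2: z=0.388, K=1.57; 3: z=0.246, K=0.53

all vapor

ΣzᵢKᵢ = 1.713; Σzᵢ/Kᵢ = 0.849.
Since Σzᵢ/Kᵢ < 1 the mixture is above its dew point — single vapor phase.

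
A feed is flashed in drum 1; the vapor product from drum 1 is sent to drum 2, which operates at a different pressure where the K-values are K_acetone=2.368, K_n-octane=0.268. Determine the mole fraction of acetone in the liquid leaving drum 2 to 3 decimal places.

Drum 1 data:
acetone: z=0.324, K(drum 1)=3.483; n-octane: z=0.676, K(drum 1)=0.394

Drum 1:
Rachford–Rice: g(ψ₁) = Σ zᵢ(Kᵢ−1)/(1+ψ₁(Kᵢ−1)) = 0.
Feasibility: ΣzᵢKᵢ = 1.395, Σzᵢ/Kᵢ = 1.809 — both > 1, two phases present.
Binary case is linear: z₁(K₁−1)(1+ψ₁(K₂−1)) + z₂(K₂−1)(1+ψ₁(K₁−1)) = 0
⇒ ψ₁ = [z₁(K₁−1)+z₂(K₂−1)] / [−(K₁−1)(K₂−1)] = 0.3948/1.5047 = 0.262
Drum-1 compositions:
  acetone: x = 0.196, y = 0.683
  n-octane: x = 0.804, y = 0.317
Drum-2 feed = drum-1 vapor: z₂ = (0.6833, 0.3167).
Drum 2:
Material balance + equilibrium reduce to Σ zᵢ(Kᵢ−1)/(1+ψ₂(Kᵢ−1)) = 0.
Check two-phase: ΣzᵢKᵢ = 1.703 > 1 and Σzᵢ/Kᵢ = 1.470 > 1, so g(0) = 0.703 > 0 and g(1) = -0.470 < 0.
Binary case is linear: z₁(K₁−1)(1+ψ₂(K₂−1)) + z₂(K₂−1)(1+ψ₂(K₁−1)) = 0
⇒ ψ₂ = [z₁(K₁−1)+z₂(K₂−1)] / [−(K₁−1)(K₂−1)] = 0.7029/1.0014 = 0.702
  acetone: x = 0.349, y = 0.825
  n-octane: x = 0.651, y = 0.175

x_acetone (drum 2) = 0.349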